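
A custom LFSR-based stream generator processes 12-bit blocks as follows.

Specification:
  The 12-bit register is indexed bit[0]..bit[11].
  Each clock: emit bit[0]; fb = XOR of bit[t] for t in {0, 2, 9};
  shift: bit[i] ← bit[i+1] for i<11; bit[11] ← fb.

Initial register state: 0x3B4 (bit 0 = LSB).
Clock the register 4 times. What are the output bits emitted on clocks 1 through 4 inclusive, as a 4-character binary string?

reg_0 = 0x3B4
clock 1: out=0, reg = 0x1DA
clock 2: out=0, reg = 0x0ED
clock 3: out=1, reg = 0x076
clock 4: out=0, reg = 0x83B

0010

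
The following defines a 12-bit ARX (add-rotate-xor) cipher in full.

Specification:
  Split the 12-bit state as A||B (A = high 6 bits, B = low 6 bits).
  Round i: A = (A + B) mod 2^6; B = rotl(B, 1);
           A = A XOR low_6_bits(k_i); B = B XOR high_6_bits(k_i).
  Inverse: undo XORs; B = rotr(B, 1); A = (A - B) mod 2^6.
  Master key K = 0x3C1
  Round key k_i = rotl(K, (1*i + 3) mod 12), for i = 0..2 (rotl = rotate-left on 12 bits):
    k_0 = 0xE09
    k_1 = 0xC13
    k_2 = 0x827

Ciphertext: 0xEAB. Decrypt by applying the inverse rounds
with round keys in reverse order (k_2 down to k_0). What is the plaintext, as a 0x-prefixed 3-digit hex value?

0xFC9

s_0 = ciphertext = 0xEAB
s_1 = InvRound(s_0, k_2) = 0xE25
s_2 = InvRound(s_1, k_1) = 0x06A
s_3 = InvRound(s_2, k_0) = 0xFC9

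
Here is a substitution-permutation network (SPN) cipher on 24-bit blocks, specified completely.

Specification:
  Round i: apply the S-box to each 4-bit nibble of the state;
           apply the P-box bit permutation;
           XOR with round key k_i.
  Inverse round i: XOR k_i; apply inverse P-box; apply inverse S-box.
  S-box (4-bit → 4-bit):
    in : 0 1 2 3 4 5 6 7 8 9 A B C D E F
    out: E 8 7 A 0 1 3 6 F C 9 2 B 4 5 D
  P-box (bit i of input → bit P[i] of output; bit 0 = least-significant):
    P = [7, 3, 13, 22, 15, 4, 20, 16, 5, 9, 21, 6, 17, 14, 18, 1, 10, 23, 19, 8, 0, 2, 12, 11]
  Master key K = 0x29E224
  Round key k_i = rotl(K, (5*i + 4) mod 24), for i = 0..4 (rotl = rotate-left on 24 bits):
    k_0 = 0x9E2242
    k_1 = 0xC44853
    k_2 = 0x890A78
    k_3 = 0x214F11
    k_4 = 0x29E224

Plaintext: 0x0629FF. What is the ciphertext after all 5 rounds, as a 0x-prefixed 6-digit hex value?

s_0 = plaintext = 0x0629FF
s_1 = Round(s_0, k_0) = 0x69DE86
s_2 = Round(s_1, k_1) = 0xF9C9EE
s_3 = Round(s_2, k_2) = 0xB3F3BB
s_4 = Round(s_3, k_3) = 0xA74C4F
s_5 = Round(s_4, k_4) = 0xE1C8C5

0xE1C8C5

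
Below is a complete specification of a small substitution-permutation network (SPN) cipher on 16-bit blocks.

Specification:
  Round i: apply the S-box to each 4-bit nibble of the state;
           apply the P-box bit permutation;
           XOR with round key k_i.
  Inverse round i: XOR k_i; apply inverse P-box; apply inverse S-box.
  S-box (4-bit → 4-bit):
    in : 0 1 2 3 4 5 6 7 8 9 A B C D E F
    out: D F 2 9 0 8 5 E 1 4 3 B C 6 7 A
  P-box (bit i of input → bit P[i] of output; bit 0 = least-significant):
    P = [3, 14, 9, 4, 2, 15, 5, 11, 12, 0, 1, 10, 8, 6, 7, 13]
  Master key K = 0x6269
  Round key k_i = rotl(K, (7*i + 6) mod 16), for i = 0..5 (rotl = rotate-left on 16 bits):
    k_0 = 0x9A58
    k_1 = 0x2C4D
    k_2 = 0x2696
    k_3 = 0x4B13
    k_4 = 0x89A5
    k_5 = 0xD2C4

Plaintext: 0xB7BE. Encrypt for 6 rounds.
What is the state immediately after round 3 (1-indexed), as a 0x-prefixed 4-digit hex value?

0x8C13

s_0 = plaintext = 0xB7BE
s_1 = Round(s_0, k_0) = 0x7517
s_2 = Round(s_1, k_1) = 0xC2B9
s_3 = Round(s_2, k_2) = 0x8C13
s_4 = Round(s_3, k_3) = 0xC62D
s_5 = Round(s_4, k_4) = 0x7B27
s_6 = Round(s_5, k_5) = 0x2415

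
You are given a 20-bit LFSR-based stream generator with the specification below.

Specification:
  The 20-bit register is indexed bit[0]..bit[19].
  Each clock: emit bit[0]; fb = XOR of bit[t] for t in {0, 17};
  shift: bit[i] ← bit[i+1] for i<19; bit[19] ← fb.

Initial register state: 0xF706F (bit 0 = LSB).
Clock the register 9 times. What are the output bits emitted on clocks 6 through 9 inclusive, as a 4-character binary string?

reg_0 = 0xF706F
clock 1: out=1, reg = 0x7B837
clock 2: out=1, reg = 0x3DC1B
clock 3: out=1, reg = 0x1EE0D
clock 4: out=1, reg = 0x8F706
clock 5: out=0, reg = 0x47B83
clock 6: out=1, reg = 0xA3DC1
clock 7: out=1, reg = 0x51EE0
clock 8: out=0, reg = 0x28F70
clock 9: out=0, reg = 0x947B8

1100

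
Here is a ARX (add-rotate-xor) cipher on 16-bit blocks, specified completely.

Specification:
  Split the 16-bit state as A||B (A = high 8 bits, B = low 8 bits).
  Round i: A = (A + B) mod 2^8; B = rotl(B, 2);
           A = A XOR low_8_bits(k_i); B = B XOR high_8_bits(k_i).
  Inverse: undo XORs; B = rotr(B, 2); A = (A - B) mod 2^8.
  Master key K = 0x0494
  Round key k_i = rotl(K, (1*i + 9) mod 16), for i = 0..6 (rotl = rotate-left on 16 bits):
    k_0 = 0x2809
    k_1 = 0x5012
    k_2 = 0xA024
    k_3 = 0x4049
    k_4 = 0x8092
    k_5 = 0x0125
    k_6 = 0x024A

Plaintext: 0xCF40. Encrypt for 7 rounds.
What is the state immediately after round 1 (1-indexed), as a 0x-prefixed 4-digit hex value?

0x0629

s_0 = plaintext = 0xCF40
s_1 = Round(s_0, k_0) = 0x0629
s_2 = Round(s_1, k_1) = 0x3DF4
s_3 = Round(s_2, k_2) = 0x1573
s_4 = Round(s_3, k_3) = 0xC18D
s_5 = Round(s_4, k_4) = 0xDCB6
s_6 = Round(s_5, k_5) = 0xB7DB
s_7 = Round(s_6, k_6) = 0xD86D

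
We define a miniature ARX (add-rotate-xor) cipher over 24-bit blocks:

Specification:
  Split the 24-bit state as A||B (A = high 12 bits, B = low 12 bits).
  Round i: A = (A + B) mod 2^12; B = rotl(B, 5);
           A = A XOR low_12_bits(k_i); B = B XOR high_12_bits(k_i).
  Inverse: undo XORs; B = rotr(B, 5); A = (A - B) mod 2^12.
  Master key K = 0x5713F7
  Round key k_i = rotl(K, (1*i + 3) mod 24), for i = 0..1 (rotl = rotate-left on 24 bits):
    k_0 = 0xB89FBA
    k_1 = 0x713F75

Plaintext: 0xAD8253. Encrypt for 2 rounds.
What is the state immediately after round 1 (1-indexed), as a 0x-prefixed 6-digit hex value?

s_0 = plaintext = 0xAD8253
s_1 = Round(s_0, k_0) = 0x2911ED
s_2 = Round(s_1, k_1) = 0xB0BAB0

0x2911ED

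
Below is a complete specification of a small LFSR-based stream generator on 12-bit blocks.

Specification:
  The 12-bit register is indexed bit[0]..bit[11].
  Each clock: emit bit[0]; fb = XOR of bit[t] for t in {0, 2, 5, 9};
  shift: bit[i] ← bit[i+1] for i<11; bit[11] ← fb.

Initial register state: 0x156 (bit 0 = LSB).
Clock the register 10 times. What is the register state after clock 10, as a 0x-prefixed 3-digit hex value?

reg_0 = 0x156
clock 1: out=0, reg = 0x8AB
clock 2: out=1, reg = 0x455
clock 3: out=1, reg = 0x22A
clock 4: out=0, reg = 0x115
clock 5: out=1, reg = 0x08A
clock 6: out=0, reg = 0x045
clock 7: out=1, reg = 0x022
clock 8: out=0, reg = 0x811
clock 9: out=1, reg = 0xC08
clock 10: out=0, reg = 0x604

0x604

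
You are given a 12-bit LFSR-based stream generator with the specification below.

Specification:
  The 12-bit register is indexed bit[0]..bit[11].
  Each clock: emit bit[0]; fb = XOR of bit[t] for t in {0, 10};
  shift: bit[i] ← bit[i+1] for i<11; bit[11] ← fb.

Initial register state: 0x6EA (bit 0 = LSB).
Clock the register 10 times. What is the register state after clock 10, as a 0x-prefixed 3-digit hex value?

reg_0 = 0x6EA
clock 1: out=0, reg = 0xB75
clock 2: out=1, reg = 0xDBA
clock 3: out=0, reg = 0xEDD
clock 4: out=1, reg = 0x76E
clock 5: out=0, reg = 0xBB7
clock 6: out=1, reg = 0xDDB
clock 7: out=1, reg = 0x6ED
clock 8: out=1, reg = 0x376
clock 9: out=0, reg = 0x1BB
clock 10: out=1, reg = 0x8DD

0x8DD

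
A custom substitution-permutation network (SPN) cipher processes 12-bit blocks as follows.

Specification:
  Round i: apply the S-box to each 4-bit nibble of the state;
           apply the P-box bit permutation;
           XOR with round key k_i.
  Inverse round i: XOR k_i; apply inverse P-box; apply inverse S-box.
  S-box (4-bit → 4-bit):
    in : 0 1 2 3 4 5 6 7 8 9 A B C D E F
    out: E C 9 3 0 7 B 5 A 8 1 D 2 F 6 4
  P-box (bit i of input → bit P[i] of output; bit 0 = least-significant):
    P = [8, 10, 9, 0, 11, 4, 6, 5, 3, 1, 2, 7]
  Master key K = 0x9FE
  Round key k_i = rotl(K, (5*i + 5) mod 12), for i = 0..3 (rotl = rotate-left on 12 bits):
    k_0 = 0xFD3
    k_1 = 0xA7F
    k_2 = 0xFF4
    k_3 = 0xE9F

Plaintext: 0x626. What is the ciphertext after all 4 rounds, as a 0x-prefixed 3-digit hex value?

0xC77

s_0 = plaintext = 0x626
s_1 = Round(s_0, k_0) = 0x278
s_2 = Round(s_1, k_1) = 0x6B6
s_3 = Round(s_2, k_2) = 0x21F
s_4 = Round(s_3, k_3) = 0xC77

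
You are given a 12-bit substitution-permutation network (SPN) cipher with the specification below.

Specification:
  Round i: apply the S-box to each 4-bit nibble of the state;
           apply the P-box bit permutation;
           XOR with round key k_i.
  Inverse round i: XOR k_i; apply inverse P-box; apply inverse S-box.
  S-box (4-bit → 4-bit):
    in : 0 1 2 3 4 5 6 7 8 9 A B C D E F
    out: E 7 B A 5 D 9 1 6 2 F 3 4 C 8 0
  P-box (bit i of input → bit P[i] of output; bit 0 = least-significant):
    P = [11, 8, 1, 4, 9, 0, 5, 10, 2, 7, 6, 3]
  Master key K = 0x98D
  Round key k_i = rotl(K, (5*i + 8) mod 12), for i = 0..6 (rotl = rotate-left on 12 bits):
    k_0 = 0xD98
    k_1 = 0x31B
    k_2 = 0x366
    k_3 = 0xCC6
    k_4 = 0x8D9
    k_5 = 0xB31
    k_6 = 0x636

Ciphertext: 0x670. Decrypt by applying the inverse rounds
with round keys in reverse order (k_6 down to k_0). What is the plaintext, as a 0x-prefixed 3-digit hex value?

s_0 = ciphertext = 0x670
s_1 = InvRound(s_0, k_6) = 0x4FC
s_2 = InvRound(s_1, k_5) = 0xA2B
s_3 = InvRound(s_2, k_4) = 0x84D
s_4 = InvRound(s_3, k_3) = 0x33C
s_5 = InvRound(s_4, k_2) = 0xDFD
s_6 = InvRound(s_5, k_1) = 0x154
s_7 = InvRound(s_6, k_0) = 0xAE7

0xAE7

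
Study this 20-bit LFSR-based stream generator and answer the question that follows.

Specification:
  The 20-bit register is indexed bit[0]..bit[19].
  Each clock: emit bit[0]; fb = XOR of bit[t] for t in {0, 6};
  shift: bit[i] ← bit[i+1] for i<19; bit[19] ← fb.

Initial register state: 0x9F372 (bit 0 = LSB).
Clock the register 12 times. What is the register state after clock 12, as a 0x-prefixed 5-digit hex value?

reg_0 = 0x9F372
clock 1: out=0, reg = 0xCF9B9
clock 2: out=1, reg = 0xE7CDC
clock 3: out=0, reg = 0xF3E6E
clock 4: out=0, reg = 0xF9F37
clock 5: out=1, reg = 0xFCF9B
clock 6: out=1, reg = 0xFE7CD
clock 7: out=1, reg = 0x7F3E6
clock 8: out=0, reg = 0xBF9F3
clock 9: out=1, reg = 0x5FCF9
clock 10: out=1, reg = 0x2FE7C
clock 11: out=0, reg = 0x97F3E
clock 12: out=0, reg = 0x4BF9F

0x4BF9F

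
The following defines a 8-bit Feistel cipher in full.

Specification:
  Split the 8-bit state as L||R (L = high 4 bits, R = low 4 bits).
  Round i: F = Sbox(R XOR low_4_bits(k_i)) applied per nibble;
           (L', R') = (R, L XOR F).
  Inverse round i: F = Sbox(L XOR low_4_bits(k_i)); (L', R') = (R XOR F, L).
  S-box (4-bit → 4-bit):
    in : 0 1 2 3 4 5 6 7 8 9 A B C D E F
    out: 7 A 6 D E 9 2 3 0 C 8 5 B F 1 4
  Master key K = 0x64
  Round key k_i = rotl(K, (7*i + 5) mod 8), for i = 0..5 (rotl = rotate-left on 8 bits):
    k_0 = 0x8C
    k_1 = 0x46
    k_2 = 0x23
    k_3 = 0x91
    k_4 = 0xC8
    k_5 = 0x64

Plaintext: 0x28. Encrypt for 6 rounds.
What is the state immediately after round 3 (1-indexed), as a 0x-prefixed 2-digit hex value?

s_0 = plaintext = 0x28
s_1 = Round(s_0, k_0) = 0x8C
s_2 = Round(s_1, k_1) = 0xC0
s_3 = Round(s_2, k_2) = 0x01
s_4 = Round(s_3, k_3) = 0x17
s_5 = Round(s_4, k_4) = 0x75
s_6 = Round(s_5, k_5) = 0x5D

0x01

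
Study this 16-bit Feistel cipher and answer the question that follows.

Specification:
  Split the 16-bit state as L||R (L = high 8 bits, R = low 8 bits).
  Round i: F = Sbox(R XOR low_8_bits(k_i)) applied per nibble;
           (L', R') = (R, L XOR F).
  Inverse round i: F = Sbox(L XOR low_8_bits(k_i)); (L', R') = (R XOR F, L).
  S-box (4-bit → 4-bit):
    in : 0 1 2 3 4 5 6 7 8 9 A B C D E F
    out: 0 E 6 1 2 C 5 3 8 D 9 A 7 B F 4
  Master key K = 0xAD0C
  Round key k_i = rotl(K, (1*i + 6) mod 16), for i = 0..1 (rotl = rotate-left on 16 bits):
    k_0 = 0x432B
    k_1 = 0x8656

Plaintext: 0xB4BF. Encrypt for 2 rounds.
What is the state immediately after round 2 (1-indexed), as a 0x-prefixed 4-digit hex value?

s_0 = plaintext = 0xB4BF
s_1 = Round(s_0, k_0) = 0xBF66
s_2 = Round(s_1, k_1) = 0x66AF

0x66AF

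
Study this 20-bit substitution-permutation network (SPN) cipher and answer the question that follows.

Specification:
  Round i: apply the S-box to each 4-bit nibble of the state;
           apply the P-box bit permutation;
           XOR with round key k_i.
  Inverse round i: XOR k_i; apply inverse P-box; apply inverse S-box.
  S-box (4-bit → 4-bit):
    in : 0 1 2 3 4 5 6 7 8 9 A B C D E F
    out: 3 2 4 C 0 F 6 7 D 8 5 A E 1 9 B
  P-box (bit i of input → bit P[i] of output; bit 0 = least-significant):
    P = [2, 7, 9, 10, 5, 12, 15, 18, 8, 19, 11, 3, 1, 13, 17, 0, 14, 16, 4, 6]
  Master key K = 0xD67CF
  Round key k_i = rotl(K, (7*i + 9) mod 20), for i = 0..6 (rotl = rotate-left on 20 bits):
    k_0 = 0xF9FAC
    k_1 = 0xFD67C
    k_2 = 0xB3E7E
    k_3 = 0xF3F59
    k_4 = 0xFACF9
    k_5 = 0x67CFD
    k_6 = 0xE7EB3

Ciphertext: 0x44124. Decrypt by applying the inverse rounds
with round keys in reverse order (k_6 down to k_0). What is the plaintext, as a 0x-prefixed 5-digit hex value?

s_0 = ciphertext = 0x44124
s_1 = InvRound(s_0, k_6) = 0x25715
s_2 = InvRound(s_1, k_5) = 0x918E6
s_3 = InvRound(s_2, k_4) = 0x259CE
s_4 = InvRound(s_3, k_3) = 0x7F195
s_5 = InvRound(s_4, k_2) = 0xEE58C
s_6 = InvRound(s_5, k_1) = 0xC1D06
s_7 = InvRound(s_6, k_0) = 0x1A9A6

0x1A9A6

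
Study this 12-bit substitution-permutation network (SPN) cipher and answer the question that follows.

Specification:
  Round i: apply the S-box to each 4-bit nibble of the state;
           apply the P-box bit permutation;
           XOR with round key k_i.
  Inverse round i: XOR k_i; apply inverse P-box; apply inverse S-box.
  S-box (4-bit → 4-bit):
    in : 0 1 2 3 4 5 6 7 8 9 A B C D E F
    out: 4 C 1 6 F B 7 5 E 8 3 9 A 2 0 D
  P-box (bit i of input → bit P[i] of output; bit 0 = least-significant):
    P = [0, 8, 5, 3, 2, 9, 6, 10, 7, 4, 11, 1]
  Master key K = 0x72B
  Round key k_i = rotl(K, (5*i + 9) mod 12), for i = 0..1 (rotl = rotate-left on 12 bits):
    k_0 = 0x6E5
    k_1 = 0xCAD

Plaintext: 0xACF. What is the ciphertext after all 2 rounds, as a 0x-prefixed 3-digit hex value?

s_0 = plaintext = 0xACF
s_1 = Round(s_0, k_0) = 0x05C
s_2 = Round(s_1, k_1) = 0x3A1

0x3A1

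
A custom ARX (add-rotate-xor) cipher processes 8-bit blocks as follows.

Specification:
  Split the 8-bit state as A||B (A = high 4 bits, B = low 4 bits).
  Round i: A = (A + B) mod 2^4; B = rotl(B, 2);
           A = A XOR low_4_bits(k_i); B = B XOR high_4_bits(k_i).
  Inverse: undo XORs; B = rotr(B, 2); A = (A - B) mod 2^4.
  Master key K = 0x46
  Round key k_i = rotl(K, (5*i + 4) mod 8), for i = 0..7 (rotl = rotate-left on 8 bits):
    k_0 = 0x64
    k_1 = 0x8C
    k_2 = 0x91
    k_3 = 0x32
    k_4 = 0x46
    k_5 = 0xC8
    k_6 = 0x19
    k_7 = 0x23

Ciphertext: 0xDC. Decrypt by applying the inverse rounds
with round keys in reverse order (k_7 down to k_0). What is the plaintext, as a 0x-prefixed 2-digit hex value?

s_0 = ciphertext = 0xDC
s_1 = InvRound(s_0, k_7) = 0x3B
s_2 = InvRound(s_1, k_6) = 0x0A
s_3 = InvRound(s_2, k_5) = 0xF9
s_4 = InvRound(s_3, k_4) = 0x27
s_5 = InvRound(s_4, k_3) = 0xF1
s_6 = InvRound(s_5, k_2) = 0xC2
s_7 = InvRound(s_6, k_1) = 0x6A
s_8 = InvRound(s_7, k_0) = 0xF3

0xF3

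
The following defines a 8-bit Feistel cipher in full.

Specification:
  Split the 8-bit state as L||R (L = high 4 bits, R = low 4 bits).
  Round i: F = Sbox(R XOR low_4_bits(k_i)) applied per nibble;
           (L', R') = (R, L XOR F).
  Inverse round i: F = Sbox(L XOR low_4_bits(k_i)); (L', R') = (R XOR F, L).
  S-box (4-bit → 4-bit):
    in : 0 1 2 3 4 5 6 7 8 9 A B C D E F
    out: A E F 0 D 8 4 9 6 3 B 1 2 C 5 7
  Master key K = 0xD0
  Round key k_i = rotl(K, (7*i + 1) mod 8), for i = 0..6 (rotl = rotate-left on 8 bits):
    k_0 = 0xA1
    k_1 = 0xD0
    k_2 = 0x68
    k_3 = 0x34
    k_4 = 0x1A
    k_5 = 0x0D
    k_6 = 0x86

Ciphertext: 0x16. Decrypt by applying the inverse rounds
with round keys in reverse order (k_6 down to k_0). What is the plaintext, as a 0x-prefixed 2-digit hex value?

s_0 = ciphertext = 0x16
s_1 = InvRound(s_0, k_6) = 0xF1
s_2 = InvRound(s_1, k_5) = 0xEF
s_3 = InvRound(s_2, k_4) = 0x2E
s_4 = InvRound(s_3, k_3) = 0xA2
s_5 = InvRound(s_4, k_2) = 0xDA
s_6 = InvRound(s_5, k_1) = 0x6D
s_7 = InvRound(s_6, k_0) = 0x46

0x46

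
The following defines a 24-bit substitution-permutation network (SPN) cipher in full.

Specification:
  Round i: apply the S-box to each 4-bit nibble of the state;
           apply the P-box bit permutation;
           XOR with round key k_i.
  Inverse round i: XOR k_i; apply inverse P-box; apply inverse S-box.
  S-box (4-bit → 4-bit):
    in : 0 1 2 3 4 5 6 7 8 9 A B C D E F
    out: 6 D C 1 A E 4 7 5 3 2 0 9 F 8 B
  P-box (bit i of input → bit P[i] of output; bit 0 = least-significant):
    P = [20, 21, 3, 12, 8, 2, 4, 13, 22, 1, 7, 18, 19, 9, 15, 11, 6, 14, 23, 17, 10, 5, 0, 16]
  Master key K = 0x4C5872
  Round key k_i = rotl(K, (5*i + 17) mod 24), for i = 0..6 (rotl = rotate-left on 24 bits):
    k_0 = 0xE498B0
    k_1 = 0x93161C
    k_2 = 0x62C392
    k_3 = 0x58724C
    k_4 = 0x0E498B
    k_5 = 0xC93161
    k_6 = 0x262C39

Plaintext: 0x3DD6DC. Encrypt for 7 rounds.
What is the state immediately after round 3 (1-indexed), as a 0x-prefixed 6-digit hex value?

0xDD5776

s_0 = plaintext = 0x3DD6DC
s_1 = Round(s_0, k_0) = 0x7E6764
s_2 = Round(s_1, k_1) = 0xF182AF
s_3 = Round(s_2, k_2) = 0xDD5776
s_4 = Round(s_3, k_3) = 0x9BBDB3
s_5 = Round(s_4, k_4) = 0x5A4D29
s_6 = Round(s_5, k_5) = 0xBC5BD2
s_7 = Round(s_6, k_6) = 0x249765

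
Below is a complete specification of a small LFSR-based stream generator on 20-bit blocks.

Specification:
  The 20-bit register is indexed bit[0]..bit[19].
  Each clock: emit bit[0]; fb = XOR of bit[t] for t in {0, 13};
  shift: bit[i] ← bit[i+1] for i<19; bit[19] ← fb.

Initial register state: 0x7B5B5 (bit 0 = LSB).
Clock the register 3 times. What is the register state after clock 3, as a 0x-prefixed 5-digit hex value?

reg_0 = 0x7B5B5
clock 1: out=1, reg = 0x3DADA
clock 2: out=0, reg = 0x1ED6D
clock 3: out=1, reg = 0x0F6B6

0x0F6B6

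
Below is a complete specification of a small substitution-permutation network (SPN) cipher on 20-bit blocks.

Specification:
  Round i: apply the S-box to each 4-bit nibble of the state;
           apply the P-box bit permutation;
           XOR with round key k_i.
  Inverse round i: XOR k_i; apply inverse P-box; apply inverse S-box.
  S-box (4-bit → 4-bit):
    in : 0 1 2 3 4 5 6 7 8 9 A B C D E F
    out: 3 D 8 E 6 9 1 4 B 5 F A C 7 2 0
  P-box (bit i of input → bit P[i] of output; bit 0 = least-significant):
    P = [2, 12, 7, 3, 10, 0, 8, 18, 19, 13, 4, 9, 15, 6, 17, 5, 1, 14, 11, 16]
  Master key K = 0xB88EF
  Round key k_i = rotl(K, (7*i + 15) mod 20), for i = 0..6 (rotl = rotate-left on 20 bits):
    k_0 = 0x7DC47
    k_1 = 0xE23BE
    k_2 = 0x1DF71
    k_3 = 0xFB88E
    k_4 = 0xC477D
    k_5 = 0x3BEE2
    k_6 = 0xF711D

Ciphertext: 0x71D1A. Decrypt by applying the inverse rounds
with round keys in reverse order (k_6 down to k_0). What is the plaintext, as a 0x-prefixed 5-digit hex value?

0xA42E5

s_0 = ciphertext = 0x71D1A
s_1 = InvRound(s_0, k_6) = 0xDF006
s_2 = InvRound(s_1, k_5) = 0x43559
s_3 = InvRound(s_2, k_4) = 0xE28F0
s_4 = InvRound(s_3, k_3) = 0x587F8
s_5 = InvRound(s_4, k_2) = 0x4FFB3
s_6 = InvRound(s_5, k_1) = 0x49608
s_7 = InvRound(s_6, k_0) = 0xA42E5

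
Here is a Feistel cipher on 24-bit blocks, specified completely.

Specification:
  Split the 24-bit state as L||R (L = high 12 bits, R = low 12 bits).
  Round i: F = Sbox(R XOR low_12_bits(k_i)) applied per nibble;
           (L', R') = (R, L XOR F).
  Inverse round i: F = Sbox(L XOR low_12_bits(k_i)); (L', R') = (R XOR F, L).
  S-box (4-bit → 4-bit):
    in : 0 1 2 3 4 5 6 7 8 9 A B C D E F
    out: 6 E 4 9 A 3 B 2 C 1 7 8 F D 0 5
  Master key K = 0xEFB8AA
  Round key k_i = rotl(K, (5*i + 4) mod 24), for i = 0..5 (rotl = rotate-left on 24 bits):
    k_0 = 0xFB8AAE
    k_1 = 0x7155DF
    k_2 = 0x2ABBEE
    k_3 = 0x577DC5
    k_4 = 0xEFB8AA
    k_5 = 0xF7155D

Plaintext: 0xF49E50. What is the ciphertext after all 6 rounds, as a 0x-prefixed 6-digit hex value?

s_0 = plaintext = 0xF49E50
s_1 = Round(s_0, k_0) = 0xE50519
s_2 = Round(s_1, k_1) = 0x5198AB
s_3 = Round(s_2, k_2) = 0x8ABCBA
s_4 = Round(s_3, k_3) = 0xCBA68E
s_5 = Round(s_4, k_4) = 0x68ECF0
s_6 = Round(s_5, k_5) = 0xCF07F3

0xCF07F3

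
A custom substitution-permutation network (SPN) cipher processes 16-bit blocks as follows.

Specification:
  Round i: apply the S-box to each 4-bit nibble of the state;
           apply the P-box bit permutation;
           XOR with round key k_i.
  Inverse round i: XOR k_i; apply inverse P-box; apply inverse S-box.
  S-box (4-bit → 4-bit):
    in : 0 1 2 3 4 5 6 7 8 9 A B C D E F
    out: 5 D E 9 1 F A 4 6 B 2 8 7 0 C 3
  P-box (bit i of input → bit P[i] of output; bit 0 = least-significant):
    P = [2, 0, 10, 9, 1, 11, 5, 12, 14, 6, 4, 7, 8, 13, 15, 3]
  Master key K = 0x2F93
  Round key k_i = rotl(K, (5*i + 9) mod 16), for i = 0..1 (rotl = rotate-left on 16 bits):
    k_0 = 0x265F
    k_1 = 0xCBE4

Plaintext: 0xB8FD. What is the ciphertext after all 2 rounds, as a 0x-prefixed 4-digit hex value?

0x6D5B

s_0 = plaintext = 0xB8FD
s_1 = Round(s_0, k_0) = 0x2E05
s_2 = Round(s_1, k_1) = 0x6D5B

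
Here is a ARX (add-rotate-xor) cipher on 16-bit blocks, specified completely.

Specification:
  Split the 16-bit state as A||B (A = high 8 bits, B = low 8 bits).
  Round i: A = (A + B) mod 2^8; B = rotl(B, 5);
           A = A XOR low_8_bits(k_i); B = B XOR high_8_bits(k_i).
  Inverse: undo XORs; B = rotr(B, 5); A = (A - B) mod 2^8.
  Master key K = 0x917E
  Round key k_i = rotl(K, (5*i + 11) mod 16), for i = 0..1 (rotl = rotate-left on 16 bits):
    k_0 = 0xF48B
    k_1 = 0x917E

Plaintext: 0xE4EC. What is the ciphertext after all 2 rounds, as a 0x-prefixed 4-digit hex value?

s_0 = plaintext = 0xE4EC
s_1 = Round(s_0, k_0) = 0x5B69
s_2 = Round(s_1, k_1) = 0xBABC

0xBABC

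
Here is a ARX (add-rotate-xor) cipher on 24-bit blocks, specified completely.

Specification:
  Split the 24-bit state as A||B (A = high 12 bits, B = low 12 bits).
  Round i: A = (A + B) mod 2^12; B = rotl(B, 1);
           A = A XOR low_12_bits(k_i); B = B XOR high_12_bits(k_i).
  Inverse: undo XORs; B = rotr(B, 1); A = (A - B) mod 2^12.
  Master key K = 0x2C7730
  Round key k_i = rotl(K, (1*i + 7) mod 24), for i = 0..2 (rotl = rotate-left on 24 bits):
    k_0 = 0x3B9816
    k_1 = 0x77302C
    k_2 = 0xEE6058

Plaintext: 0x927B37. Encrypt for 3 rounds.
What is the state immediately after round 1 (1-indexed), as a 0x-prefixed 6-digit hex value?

0xC485D6

s_0 = plaintext = 0x927B37
s_1 = Round(s_0, k_0) = 0xC485D6
s_2 = Round(s_1, k_1) = 0x232CDF
s_3 = Round(s_2, k_2) = 0xF49759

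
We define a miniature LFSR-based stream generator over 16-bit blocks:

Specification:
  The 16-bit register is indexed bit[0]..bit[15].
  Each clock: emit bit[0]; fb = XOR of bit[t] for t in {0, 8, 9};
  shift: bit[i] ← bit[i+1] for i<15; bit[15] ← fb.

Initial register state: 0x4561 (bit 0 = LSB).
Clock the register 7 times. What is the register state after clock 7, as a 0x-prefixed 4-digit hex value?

0x0C8A

reg_0 = 0x4561
clock 1: out=1, reg = 0x22B0
clock 2: out=0, reg = 0x9158
clock 3: out=0, reg = 0xC8AC
clock 4: out=0, reg = 0x6456
clock 5: out=0, reg = 0x322B
clock 6: out=1, reg = 0x1915
clock 7: out=1, reg = 0x0C8A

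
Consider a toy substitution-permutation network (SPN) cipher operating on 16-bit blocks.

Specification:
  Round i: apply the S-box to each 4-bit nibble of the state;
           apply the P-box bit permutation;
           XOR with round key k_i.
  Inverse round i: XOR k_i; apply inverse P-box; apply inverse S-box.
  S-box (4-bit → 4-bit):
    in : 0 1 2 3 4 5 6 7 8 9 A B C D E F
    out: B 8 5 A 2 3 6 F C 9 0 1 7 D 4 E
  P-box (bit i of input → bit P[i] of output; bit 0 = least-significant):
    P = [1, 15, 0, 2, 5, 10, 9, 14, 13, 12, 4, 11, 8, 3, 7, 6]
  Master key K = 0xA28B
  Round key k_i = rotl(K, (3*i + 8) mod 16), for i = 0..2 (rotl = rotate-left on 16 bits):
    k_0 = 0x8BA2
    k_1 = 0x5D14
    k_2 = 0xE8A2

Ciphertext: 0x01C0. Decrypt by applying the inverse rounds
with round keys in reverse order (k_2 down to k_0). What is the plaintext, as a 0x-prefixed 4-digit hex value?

s_0 = ciphertext = 0x01C0
s_1 = InvRound(s_0, k_2) = 0x9995
s_2 = InvRound(s_1, k_1) = 0xEA36
s_3 = InvRound(s_2, k_0) = 0x2211

0x2211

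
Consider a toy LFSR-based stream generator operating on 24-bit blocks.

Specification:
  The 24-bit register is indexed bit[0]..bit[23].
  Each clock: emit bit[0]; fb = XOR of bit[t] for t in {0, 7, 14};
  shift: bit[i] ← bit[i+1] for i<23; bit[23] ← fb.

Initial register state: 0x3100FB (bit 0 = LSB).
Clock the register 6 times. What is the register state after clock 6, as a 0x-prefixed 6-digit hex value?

0xF8C403

reg_0 = 0x3100FB
clock 1: out=1, reg = 0x18807D
clock 2: out=1, reg = 0x8C403E
clock 3: out=0, reg = 0xC6201F
clock 4: out=1, reg = 0xE3100F
clock 5: out=1, reg = 0xF18807
clock 6: out=1, reg = 0xF8C403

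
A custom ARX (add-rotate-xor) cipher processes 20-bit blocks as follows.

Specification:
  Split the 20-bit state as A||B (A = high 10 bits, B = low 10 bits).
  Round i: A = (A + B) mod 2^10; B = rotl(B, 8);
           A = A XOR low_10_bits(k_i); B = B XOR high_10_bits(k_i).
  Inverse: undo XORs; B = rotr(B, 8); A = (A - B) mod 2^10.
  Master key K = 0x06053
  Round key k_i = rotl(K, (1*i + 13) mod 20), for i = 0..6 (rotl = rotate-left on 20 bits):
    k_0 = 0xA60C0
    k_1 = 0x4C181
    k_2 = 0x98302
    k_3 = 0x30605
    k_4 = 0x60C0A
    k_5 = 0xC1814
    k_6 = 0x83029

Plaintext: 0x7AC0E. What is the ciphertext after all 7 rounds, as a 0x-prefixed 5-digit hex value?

0xB8B92

s_0 = plaintext = 0x7AC0E
s_1 = Round(s_0, k_0) = 0x4E49B
s_2 = Round(s_1, k_1) = 0x15616
s_3 = Round(s_2, k_2) = 0x5A4E5
s_4 = Round(s_3, k_3) = 0x12DF8
s_5 = Round(s_4, k_4) = 0x925FD
s_6 = Round(s_5, k_5) = 0x14A79
s_7 = Round(s_6, k_6) = 0xB8B92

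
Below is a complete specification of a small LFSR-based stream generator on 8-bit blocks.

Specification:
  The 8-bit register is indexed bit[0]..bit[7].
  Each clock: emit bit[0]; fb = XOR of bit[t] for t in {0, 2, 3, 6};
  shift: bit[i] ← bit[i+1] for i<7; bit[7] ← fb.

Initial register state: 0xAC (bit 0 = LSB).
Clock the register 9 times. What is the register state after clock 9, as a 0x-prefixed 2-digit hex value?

0xE8

reg_0 = 0xAC
clock 1: out=0, reg = 0x56
clock 2: out=0, reg = 0x2B
clock 3: out=1, reg = 0x15
clock 4: out=1, reg = 0x0A
clock 5: out=0, reg = 0x85
clock 6: out=1, reg = 0x42
clock 7: out=0, reg = 0xA1
clock 8: out=1, reg = 0xD0
clock 9: out=0, reg = 0xE8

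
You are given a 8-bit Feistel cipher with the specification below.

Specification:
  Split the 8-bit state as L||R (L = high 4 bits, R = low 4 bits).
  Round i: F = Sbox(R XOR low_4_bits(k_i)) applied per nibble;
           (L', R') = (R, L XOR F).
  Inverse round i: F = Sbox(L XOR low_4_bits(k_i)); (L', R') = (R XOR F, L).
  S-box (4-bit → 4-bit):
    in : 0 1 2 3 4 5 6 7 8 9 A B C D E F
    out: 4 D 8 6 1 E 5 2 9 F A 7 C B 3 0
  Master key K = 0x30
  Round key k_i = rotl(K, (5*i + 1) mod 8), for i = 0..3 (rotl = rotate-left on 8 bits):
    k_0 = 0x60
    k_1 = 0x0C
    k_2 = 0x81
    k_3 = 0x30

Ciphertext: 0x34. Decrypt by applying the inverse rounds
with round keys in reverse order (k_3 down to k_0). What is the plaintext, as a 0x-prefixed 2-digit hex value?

s_0 = ciphertext = 0x34
s_1 = InvRound(s_0, k_3) = 0x23
s_2 = InvRound(s_1, k_2) = 0x52
s_3 = InvRound(s_2, k_1) = 0xD5
s_4 = InvRound(s_3, k_0) = 0xED

0xED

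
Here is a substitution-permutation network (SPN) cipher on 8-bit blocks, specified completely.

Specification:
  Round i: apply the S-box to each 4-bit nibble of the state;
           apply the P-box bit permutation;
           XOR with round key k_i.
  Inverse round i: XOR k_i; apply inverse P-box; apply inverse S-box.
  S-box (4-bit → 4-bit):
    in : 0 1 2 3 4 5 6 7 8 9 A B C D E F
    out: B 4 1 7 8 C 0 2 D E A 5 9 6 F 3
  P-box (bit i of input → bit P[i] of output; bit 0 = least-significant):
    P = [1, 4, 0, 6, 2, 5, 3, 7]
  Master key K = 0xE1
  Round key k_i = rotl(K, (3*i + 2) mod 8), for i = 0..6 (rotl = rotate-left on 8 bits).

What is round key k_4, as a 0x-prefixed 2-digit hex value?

0x78

K = 0xE1
k_0 = rotl(K, (3*0+2) mod 8) = rotl(K, 2) = 0x87
k_1 = rotl(K, (3*1+2) mod 8) = rotl(K, 5) = 0x3C
k_2 = rotl(K, (3*2+2) mod 8) = rotl(K, 0) = 0xE1
k_3 = rotl(K, (3*3+2) mod 8) = rotl(K, 3) = 0x0F
k_4 = rotl(K, (3*4+2) mod 8) = rotl(K, 6) = 0x78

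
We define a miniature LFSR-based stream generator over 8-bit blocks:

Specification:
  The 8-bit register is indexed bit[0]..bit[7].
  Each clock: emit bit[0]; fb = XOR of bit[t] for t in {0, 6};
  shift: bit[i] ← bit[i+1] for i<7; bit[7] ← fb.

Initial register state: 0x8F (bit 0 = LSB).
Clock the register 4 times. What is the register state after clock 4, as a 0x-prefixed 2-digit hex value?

reg_0 = 0x8F
clock 1: out=1, reg = 0xC7
clock 2: out=1, reg = 0x63
clock 3: out=1, reg = 0x31
clock 4: out=1, reg = 0x98

0x98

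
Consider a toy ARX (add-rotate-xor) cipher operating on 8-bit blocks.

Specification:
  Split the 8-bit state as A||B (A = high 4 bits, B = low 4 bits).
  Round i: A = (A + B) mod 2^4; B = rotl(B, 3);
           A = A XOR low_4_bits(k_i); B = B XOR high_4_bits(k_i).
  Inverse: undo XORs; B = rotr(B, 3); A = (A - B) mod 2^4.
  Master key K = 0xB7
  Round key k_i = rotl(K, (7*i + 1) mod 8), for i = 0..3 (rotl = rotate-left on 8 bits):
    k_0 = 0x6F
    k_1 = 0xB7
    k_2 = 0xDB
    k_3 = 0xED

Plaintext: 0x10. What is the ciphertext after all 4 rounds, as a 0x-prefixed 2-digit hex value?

0x42

s_0 = plaintext = 0x10
s_1 = Round(s_0, k_0) = 0xE6
s_2 = Round(s_1, k_1) = 0x38
s_3 = Round(s_2, k_2) = 0x09
s_4 = Round(s_3, k_3) = 0x42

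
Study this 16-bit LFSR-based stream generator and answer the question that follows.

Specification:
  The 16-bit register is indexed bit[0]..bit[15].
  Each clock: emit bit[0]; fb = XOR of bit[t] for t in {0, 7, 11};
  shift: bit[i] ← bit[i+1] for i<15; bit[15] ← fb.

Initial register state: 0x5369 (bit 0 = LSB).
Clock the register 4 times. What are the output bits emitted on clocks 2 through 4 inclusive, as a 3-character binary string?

001

reg_0 = 0x5369
clock 1: out=1, reg = 0xA9B4
clock 2: out=0, reg = 0x54DA
clock 3: out=0, reg = 0xAA6D
clock 4: out=1, reg = 0x5536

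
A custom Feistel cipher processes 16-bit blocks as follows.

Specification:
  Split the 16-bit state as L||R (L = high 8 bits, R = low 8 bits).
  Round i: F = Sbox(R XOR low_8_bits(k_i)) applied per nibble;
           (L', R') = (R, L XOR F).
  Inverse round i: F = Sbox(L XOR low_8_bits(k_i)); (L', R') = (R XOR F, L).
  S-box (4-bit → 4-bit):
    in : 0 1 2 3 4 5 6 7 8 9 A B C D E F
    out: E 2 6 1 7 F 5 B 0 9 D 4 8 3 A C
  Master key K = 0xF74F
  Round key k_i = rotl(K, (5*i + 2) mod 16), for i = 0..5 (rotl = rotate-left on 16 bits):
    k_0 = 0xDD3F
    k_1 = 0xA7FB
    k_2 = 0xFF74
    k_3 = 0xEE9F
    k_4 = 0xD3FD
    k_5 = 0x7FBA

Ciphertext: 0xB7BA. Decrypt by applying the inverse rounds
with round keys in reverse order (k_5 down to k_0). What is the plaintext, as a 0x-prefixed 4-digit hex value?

0x838C

s_0 = ciphertext = 0xB7BA
s_1 = InvRound(s_0, k_5) = 0x59B7
s_2 = InvRound(s_1, k_4) = 0x6059
s_3 = InvRound(s_2, k_3) = 0x9560
s_4 = InvRound(s_3, k_2) = 0xC295
s_5 = InvRound(s_4, k_1) = 0x8CC2
s_6 = InvRound(s_5, k_0) = 0x838C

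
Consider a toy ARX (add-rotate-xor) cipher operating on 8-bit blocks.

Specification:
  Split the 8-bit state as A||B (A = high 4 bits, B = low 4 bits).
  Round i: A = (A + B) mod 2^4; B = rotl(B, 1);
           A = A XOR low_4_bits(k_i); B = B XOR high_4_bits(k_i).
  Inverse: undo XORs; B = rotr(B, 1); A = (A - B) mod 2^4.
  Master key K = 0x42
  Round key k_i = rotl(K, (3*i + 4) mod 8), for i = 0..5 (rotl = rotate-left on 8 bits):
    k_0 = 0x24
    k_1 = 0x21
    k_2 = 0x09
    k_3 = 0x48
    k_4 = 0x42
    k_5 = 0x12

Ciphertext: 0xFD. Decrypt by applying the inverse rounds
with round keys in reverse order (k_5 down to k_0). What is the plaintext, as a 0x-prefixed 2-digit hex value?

0xCC

s_0 = ciphertext = 0xFD
s_1 = InvRound(s_0, k_5) = 0x76
s_2 = InvRound(s_1, k_4) = 0x41
s_3 = InvRound(s_2, k_3) = 0x2A
s_4 = InvRound(s_3, k_2) = 0x65
s_5 = InvRound(s_4, k_1) = 0xCB
s_6 = InvRound(s_5, k_0) = 0xCC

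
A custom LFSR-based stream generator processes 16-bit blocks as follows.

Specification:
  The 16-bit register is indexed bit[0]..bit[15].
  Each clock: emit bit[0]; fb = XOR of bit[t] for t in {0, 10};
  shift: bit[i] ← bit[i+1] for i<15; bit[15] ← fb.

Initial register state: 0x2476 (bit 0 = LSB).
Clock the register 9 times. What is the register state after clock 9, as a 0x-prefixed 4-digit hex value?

reg_0 = 0x2476
clock 1: out=0, reg = 0x923B
clock 2: out=1, reg = 0xC91D
clock 3: out=1, reg = 0xE48E
clock 4: out=0, reg = 0xF247
clock 5: out=1, reg = 0xF923
clock 6: out=1, reg = 0xFC91
clock 7: out=1, reg = 0x7E48
clock 8: out=0, reg = 0xBF24
clock 9: out=0, reg = 0xDF92

0xDF92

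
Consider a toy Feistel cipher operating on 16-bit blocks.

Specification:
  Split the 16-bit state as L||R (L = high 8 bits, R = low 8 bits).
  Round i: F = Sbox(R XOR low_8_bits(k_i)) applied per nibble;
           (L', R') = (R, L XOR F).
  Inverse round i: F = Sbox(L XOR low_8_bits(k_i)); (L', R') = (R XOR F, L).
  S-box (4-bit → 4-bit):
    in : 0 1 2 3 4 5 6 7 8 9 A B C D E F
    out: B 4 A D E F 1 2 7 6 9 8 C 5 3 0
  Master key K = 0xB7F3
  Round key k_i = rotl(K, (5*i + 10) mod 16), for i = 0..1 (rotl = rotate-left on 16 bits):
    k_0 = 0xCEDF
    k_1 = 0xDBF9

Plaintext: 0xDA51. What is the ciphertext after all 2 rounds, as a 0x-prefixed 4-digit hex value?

s_0 = plaintext = 0xDA51
s_1 = Round(s_0, k_0) = 0x51A9
s_2 = Round(s_1, k_1) = 0xA9AA

0xA9AA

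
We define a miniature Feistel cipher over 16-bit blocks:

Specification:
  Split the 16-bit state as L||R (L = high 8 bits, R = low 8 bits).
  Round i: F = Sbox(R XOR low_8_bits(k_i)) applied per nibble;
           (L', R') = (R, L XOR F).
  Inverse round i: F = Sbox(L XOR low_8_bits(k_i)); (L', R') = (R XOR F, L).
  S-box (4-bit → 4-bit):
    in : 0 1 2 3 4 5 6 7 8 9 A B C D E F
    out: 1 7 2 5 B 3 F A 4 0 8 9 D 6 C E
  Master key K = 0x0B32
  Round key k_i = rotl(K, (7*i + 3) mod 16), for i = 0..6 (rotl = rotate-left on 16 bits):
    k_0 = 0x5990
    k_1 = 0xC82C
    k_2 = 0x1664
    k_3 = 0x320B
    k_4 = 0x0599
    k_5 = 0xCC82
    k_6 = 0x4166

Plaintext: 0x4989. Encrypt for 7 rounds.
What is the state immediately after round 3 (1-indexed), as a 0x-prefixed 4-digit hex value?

s_0 = plaintext = 0x4989
s_1 = Round(s_0, k_0) = 0x8939
s_2 = Round(s_1, k_1) = 0x39FA
s_3 = Round(s_2, k_2) = 0xFA35
s_4 = Round(s_3, k_3) = 0x35A6
s_5 = Round(s_4, k_4) = 0xA66B
s_6 = Round(s_5, k_5) = 0x6B66
s_7 = Round(s_6, k_6) = 0x667A

0xFA35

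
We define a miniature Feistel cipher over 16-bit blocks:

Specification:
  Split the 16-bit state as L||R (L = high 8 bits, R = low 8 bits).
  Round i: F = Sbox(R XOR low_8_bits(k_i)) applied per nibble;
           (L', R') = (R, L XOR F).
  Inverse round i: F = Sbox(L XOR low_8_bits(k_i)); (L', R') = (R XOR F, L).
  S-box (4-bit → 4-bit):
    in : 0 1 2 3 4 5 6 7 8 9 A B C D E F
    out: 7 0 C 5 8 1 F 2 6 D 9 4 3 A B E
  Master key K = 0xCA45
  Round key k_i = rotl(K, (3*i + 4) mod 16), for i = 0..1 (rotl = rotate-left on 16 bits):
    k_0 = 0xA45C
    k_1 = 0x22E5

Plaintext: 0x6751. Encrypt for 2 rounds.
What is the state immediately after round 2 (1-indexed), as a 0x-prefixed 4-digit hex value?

s_0 = plaintext = 0x6751
s_1 = Round(s_0, k_0) = 0x511D
s_2 = Round(s_1, k_1) = 0x1DB7

0x1DB7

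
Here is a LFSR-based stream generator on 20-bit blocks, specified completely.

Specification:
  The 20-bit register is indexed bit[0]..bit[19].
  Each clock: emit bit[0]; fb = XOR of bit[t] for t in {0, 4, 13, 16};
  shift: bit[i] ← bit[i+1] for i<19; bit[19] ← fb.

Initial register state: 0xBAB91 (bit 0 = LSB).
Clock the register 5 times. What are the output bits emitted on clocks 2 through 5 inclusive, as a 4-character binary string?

reg_0 = 0xBAB91
clock 1: out=1, reg = 0x5D5C8
clock 2: out=0, reg = 0xAEAE4
clock 3: out=0, reg = 0xD7572
clock 4: out=0, reg = 0xEBAB9
clock 5: out=1, reg = 0xF5D5C

0001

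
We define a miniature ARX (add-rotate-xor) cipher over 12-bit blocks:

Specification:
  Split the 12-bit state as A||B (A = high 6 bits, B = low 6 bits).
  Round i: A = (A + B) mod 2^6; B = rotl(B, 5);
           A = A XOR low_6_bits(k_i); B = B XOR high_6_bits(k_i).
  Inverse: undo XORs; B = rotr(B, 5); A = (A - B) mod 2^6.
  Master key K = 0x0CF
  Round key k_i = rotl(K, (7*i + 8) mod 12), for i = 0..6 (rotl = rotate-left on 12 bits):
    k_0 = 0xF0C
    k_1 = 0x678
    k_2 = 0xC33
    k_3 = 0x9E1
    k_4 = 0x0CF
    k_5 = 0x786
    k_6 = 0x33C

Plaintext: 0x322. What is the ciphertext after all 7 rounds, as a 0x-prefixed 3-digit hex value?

s_0 = plaintext = 0x322
s_1 = Round(s_0, k_0) = 0x8AD
s_2 = Round(s_1, k_1) = 0xDEF
s_3 = Round(s_2, k_2) = 0x547
s_4 = Round(s_3, k_3) = 0xF44
s_5 = Round(s_4, k_4) = 0x381
s_6 = Round(s_5, k_5) = 0x27E
s_7 = Round(s_6, k_6) = 0xED3

0xED3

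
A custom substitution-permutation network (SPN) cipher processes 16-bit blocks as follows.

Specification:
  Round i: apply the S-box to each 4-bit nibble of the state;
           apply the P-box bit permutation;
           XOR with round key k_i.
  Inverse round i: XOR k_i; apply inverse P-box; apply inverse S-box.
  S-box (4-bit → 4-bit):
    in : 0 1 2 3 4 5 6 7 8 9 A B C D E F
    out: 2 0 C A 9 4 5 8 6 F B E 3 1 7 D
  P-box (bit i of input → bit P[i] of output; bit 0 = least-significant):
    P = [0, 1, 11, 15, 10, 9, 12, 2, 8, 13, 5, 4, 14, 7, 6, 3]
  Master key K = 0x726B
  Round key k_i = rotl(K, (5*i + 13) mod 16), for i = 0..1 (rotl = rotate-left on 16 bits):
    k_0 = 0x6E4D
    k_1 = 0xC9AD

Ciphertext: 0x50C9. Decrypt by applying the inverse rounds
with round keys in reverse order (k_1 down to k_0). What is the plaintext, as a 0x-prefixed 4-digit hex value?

s_0 = ciphertext = 0x50C9
s_1 = InvRound(s_0, k_1) = 0x5622
s_2 = InvRound(s_1, k_0) = 0x282E

0x282E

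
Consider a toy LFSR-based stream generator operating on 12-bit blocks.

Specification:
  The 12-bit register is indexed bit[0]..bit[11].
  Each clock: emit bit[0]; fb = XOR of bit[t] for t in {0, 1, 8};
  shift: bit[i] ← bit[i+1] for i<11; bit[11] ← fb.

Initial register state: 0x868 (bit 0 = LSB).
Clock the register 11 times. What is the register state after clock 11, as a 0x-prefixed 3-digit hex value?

reg_0 = 0x868
clock 1: out=0, reg = 0x434
clock 2: out=0, reg = 0x21A
clock 3: out=0, reg = 0x90D
clock 4: out=1, reg = 0x486
clock 5: out=0, reg = 0xA43
clock 6: out=1, reg = 0x521
clock 7: out=1, reg = 0x290
clock 8: out=0, reg = 0x148
clock 9: out=0, reg = 0x8A4
clock 10: out=0, reg = 0x452
clock 11: out=0, reg = 0xA29

0xA29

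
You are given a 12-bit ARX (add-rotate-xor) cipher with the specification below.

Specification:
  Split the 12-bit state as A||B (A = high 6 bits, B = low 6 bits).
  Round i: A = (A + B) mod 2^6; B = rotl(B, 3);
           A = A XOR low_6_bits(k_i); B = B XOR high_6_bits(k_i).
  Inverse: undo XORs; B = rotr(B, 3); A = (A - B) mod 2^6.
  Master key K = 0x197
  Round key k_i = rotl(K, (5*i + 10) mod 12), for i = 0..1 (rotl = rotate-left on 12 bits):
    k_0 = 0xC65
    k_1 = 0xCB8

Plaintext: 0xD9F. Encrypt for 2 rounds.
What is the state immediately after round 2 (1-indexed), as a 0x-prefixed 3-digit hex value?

s_0 = plaintext = 0xD9F
s_1 = Round(s_0, k_0) = 0xC0A
s_2 = Round(s_1, k_1) = 0x0A3

0x0A3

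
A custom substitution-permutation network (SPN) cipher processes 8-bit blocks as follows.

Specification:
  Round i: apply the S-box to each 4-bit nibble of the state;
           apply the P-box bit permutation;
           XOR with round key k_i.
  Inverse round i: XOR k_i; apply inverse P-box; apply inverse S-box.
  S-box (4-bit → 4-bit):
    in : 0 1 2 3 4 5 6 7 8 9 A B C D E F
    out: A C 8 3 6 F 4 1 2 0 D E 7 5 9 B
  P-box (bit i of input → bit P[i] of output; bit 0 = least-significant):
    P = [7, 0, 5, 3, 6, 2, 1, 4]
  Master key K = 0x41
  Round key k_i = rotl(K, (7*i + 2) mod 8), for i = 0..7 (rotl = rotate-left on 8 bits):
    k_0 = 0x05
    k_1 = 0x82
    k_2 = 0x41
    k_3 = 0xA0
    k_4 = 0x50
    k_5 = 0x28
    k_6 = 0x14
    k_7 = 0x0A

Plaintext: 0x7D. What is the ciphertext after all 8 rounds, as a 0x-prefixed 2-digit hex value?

0x84

s_0 = plaintext = 0x7D
s_1 = Round(s_0, k_0) = 0xE5
s_2 = Round(s_1, k_1) = 0x7B
s_3 = Round(s_2, k_2) = 0x28
s_4 = Round(s_3, k_3) = 0xB1
s_5 = Round(s_4, k_4) = 0x6E
s_6 = Round(s_5, k_5) = 0xA2
s_7 = Round(s_6, k_6) = 0x4E
s_8 = Round(s_7, k_7) = 0x84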